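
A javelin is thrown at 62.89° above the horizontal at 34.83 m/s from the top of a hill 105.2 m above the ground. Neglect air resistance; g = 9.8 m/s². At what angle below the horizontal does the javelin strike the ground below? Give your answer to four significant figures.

v_x = 34.83 cos 62.89° = 15.872 m/s.
At impact |v_y| = √(v_y0² + 2 g h) = √(31.003² + 2×9.8×105.2) = 54.983 m/s.
Angle below horizontal = arctan(|v_y| / v_x) = arctan(54.983 / 15.872) = 73.90°.

73.90°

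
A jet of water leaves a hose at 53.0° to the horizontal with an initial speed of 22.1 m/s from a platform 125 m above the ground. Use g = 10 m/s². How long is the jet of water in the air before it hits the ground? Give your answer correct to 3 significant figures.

Vertical component: v_y = 22.1 sin 53.0° = 17.65 m/s.
Taking up as positive with launch at y = 125 m, landing at y = 0: 0 = 125 + 17.65 t − ½(10) t².
Solving 5.000 t² − 17.65 t − 125 = 0 gives t = [17.65 + √(17.65² + 4·5.000·125)] / 10.00 = 7.07 s.

7.07 s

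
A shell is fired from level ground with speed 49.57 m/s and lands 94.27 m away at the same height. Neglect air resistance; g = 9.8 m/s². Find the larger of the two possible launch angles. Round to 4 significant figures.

Level-ground range: R = v₀² sin(2θ)/g ⇒ sin 2θ = R g / v₀² = 94.27×9.8/49.57² = 0.3760.
2θ = arcsin(0.3760) = 22.086° or 180° − 22.086° = 157.914°.
So θ = 11.04° or θ = 78.96°.

78.96°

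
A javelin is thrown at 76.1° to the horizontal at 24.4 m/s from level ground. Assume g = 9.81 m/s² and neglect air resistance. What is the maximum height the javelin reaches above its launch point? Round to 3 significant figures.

28.6 m

Vertical component of launch velocity: v_y = 24.4 sin 76.1° = 23.69 m/s.
At the highest point the vertical velocity is zero, so v_y² = 2 g h_max.
h_max = (23.69)² / (2 × 9.81) = 561.2 / 19.62 = 28.6 m.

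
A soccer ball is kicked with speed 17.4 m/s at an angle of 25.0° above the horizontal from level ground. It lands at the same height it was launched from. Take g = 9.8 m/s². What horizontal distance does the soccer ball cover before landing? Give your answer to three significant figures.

23.7 m

For level ground, R = v₀² sin(2θ) / g.
sin(2 × 25.0°) = sin 50.00° = 0.7660.
R = (17.4)² × 0.7660 / 9.8 = 23.7 m.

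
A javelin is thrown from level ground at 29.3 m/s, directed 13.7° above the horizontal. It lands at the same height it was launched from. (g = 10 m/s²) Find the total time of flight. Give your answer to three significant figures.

1.39 s

Vertical component: v_y = 29.3 sin 13.7° = 6.939 m/s.
For a projectile landing at launch height, time of flight is t = 2 v_y / g = 2 × 6.939 / 10 = 1.39 s.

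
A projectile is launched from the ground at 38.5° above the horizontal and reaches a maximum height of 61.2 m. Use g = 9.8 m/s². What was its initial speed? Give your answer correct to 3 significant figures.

55.6 m/s

At maximum height v_y = 0, so (v₀ sin θ)² = 2 g H.
v₀ sin 38.5° = √(2 × 9.8 × 61.2) = 34.63 m/s.
v₀ = 34.63 / sin 38.5° = 34.63 / 0.6225 = 55.6 m/s.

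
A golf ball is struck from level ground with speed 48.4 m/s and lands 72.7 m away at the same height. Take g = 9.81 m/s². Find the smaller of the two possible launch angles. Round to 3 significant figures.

Level-ground range: R = v₀² sin(2θ)/g ⇒ sin 2θ = R g / v₀² = 72.7×9.81/48.4² = 0.3044.
2θ = arcsin(0.3044) = 17.72° or 180° − 17.72° = 162.28°.
So θ = 8.86° or θ = 81.1°.

8.86°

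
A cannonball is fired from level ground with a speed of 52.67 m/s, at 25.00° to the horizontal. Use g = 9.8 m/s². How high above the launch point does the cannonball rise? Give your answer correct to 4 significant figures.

25.28 m

Vertical component of launch velocity: v_y = 52.67 sin 25.00° = 22.259 m/s.
At the highest point the vertical velocity is zero, so v_y² = 2 g h_max.
h_max = (22.259)² / (2 × 9.8) = 495.46 / 19.60 = 25.28 m.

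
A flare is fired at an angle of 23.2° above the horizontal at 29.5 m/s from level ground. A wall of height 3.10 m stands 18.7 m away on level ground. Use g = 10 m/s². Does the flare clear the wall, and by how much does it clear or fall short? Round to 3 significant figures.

v_x = 29.5 cos 23.2° = 27.11 m/s; v_y0 = 29.5 sin 23.2° = 11.62 m/s.
Time to reach the wall: t = 18.7 / 27.11 = 0.6898 s.
Height at that point: y = 11.62×0.6898 − 5.000×0.6898² = 5.636 m.
That is 5.636 − 3.10 = 2.54 m above the top of the wall, so the flare clears it.

Yes — it clears the wall by 2.54 m.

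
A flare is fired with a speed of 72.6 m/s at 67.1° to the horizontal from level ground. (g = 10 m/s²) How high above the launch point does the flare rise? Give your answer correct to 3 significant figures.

224 m

Vertical component of launch velocity: v_y = 72.6 sin 67.1° = 66.88 m/s.
At the highest point the vertical velocity is zero, so v_y² = 2 g h_max.
h_max = (66.88)² / (2 × 10) = 4473 / 20.00 = 224 m.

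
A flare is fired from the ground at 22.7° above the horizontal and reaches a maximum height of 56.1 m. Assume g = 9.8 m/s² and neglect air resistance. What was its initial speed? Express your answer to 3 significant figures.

85.9 m/s

At maximum height v_y = 0, so (v₀ sin θ)² = 2 g H.
v₀ sin 22.7° = √(2 × 9.8 × 56.1) = 33.16 m/s.
v₀ = 33.16 / sin 22.7° = 33.16 / 0.3859 = 85.9 m/s.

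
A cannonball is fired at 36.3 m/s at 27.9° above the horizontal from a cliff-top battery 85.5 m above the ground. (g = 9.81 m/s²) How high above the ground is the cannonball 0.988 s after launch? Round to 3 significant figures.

v_y0 = 36.3 sin 27.9° = 16.99 m/s.
y(t) = 85.5 + v_y0 t − ½ g t² = 85.5 + 16.99×0.988 − ½×9.81×0.988² = 97.5 m.

97.5 m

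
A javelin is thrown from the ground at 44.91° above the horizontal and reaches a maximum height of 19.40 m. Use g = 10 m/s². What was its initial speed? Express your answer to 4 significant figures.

27.90 m/s

At maximum height v_y = 0, so (v₀ sin θ)² = 2 g H.
v₀ sin 44.91° = √(2 × 10 × 19.40) = 19.698 m/s.
v₀ = 19.698 / sin 44.91° = 19.698 / 0.7060 = 27.90 m/s.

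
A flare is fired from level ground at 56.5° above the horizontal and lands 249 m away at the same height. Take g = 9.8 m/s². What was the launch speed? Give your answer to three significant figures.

51.5 m/s

On level ground, R = v₀² sin(2θ) / g, so v₀ = √(R g / sin 2θ).
sin(2 × 56.5°) = 0.9205.
v₀ = √(249 × 9.8 / 0.9205) = √2651 = 51.5 m/s.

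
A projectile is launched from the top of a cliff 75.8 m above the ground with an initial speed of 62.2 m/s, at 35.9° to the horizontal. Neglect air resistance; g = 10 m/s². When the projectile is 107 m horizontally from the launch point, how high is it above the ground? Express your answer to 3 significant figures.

v_x = 62.2 cos 35.9° = 50.38 m/s, v_y0 = 62.2 sin 35.9° = 36.47 m/s.
Time to reach x = 107 m: t = x / v_x = 107 / 50.38 = 2.124 s.
y = 75.8 + v_y0 t − ½ g t² = 75.8 + 36.47×2.124 − 5.000×2.124² = 131 m.

131 m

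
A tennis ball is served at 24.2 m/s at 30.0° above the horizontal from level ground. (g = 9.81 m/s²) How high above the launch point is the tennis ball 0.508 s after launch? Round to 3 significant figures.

v_y0 = 24.2 sin 30.0° = 12.10 m/s.
y(t) = v_y0 t − ½ g t² = 12.10×0.508 − 4.905×0.508² = 4.88 m.

4.88 m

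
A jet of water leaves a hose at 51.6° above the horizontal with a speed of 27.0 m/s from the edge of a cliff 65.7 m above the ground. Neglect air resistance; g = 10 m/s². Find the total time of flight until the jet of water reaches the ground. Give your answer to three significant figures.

6.31 s

Vertical component: v_y = 27.0 sin 51.6° = 21.16 m/s.
Taking up as positive with launch at y = 65.7 m, landing at y = 0: 0 = 65.7 + 21.16 t − ½(10) t².
Solving 5.000 t² − 21.16 t − 65.7 = 0 gives t = [21.16 + √(21.16² + 4·5.000·65.7)] / 10.00 = 6.31 s.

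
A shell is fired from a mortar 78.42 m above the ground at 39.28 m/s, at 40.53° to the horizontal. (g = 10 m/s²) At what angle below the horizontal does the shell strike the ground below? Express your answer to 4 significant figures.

57.64°

v_x = 39.28 cos 40.53° = 29.855 m/s.
At impact |v_y| = √(v_y0² + 2 g h) = √(25.526² + 2×10×78.42) = 47.117 m/s.
Angle below horizontal = arctan(|v_y| / v_x) = arctan(47.117 / 29.855) = 57.64°.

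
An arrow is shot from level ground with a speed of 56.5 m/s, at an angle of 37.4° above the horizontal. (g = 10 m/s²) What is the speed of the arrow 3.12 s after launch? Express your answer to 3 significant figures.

45.0 m/s

v_x = 56.5 cos 37.4° = 44.88 m/s (constant).
v_y(t) = 56.5 sin 37.4° − g t = 34.32 − 10 × 3.12 = 3.120 m/s.
Speed = √(v_x² + v_y²) = √(2014 + 9.734) = 45.0 m/s.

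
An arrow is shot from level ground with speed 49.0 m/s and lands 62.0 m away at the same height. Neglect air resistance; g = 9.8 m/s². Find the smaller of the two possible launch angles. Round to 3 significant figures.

Level-ground range: R = v₀² sin(2θ)/g ⇒ sin 2θ = R g / v₀² = 62.0×9.8/49.0² = 0.2531.
2θ = arcsin(0.2531) = 14.66° or 180° − 14.66° = 165.34°.
So θ = 7.33° or θ = 82.7°.

7.33°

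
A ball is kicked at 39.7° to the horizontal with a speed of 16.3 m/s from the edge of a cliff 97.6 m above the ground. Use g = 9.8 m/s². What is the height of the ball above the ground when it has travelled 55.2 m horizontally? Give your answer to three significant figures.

48.5 m

v_x = 16.3 cos 39.7° = 12.54 m/s, v_y0 = 16.3 sin 39.7° = 10.41 m/s.
Time to reach x = 55.2 m: t = x / v_x = 55.2 / 12.54 = 4.402 s.
y = 97.6 + v_y0 t − ½ g t² = 97.6 + 10.41×4.402 − 4.900×4.402² = 48.5 m.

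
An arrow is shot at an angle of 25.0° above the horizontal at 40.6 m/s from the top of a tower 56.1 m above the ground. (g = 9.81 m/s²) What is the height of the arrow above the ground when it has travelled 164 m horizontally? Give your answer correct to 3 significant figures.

35.1 m

v_x = 40.6 cos 25.0° = 36.80 m/s, v_y0 = 40.6 sin 25.0° = 17.16 m/s.
Time to reach x = 164 m: t = x / v_x = 164 / 36.80 = 4.457 s.
y = 56.1 + v_y0 t − ½ g t² = 56.1 + 17.16×4.457 − 4.905×4.457² = 35.1 m.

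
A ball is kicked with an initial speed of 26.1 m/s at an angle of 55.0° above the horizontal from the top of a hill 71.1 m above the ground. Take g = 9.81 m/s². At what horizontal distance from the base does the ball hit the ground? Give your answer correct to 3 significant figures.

Components: v_x = 26.1 cos 55.0° = 14.97 m/s, v_y = 26.1 sin 55.0° = 21.38 m/s.
Vertical: 0 = 71.1 + 21.38 t − ½(9.81) t² ⇒ 4.905 t² − 21.38 t − 71.1 = 0.
t = [21.38 + √(457.1 + 1395)] / 9.810 = 6.566 s.
Horizontal: R = v_x · t = 14.97 × 6.566 = 98.3 m.

98.3 m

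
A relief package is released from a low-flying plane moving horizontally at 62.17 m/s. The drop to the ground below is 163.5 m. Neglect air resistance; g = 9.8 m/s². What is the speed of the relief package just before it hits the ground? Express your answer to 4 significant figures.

84.08 m/s

Fall time: t = √(2 × 163.5 / 9.8) = 5.7764 s.
At impact: v_x = 62.17 m/s (unchanged), v_y = g t = 9.8 × 5.7764 = 56.609 m/s.
Speed = √(v_x² + v_y²) = √(3865.1 + 3204.6) = 84.08 m/s.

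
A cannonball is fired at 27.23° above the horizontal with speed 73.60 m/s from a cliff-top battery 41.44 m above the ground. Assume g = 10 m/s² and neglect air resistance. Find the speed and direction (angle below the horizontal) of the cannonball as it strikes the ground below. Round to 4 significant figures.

79.03 m/s at 34.10° below the horizontal

v_x = 73.60 cos 27.23° = 65.443 m/s (constant).
|v_y| at impact = √((33.677)² + 2×10×41.44) = 44.305 m/s.
Speed = √(65.443² + 44.305²) = 79.03 m/s; angle = arctan(44.305/65.443) = 34.10° below horizontal.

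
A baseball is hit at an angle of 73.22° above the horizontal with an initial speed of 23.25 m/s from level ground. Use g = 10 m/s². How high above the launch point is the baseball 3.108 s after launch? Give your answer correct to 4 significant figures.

v_y0 = 23.25 sin 73.22° = 22.260 m/s.
y(t) = v_y0 t − ½ g t² = 22.260×3.108 − 5.000×3.108² = 20.89 m.

20.89 m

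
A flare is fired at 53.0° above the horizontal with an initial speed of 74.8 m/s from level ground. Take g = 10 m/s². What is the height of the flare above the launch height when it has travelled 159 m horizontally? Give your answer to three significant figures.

v_x = 74.8 cos 53.0° = 45.02 m/s, v_y0 = 74.8 sin 53.0° = 59.74 m/s.
Time to reach x = 159 m: t = x / v_x = 159 / 45.02 = 3.532 s.
y = v_y0 t − ½ g t² = 59.74×3.532 − 5.000×3.532² = 149 m.

149 m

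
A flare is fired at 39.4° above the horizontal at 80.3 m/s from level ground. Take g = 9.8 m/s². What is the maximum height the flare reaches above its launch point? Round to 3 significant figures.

133 m

Vertical component of launch velocity: v_y = 80.3 sin 39.4° = 50.97 m/s.
At the highest point the vertical velocity is zero, so v_y² = 2 g h_max.
h_max = (50.97)² / (2 × 9.8) = 2598 / 19.60 = 133 m.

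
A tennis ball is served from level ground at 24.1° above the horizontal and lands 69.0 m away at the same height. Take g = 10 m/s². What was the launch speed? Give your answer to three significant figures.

On level ground, R = v₀² sin(2θ) / g, so v₀ = √(R g / sin 2θ).
sin(2 × 24.1°) = 0.7455.
v₀ = √(69.0 × 10 / 0.7455) = √925.6 = 30.4 m/s.

30.4 m/s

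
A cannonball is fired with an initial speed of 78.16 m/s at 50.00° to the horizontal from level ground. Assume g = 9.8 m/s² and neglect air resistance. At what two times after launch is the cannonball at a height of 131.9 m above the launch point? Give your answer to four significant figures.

2.883 s and 9.336 s

v_y0 = 78.16 sin 50.00° = 59.874 m/s.
Set y = v_y0 t − ½ g t² = 131.9: 4.900 t² − 59.874 t + 131.9 = 0.
t = [59.874 ± √(3584.9 − 2585.2)] / 9.8 = (59.874 ± 31.618) / 9.8, giving t = 2.883 s or t = 9.336 s.
So the cannonball is at 131.9 m at t = 2.883 s (rising) and t = 9.336 s (falling).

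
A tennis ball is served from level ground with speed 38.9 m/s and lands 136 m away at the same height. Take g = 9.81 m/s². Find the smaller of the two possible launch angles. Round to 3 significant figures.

30.9°

Level-ground range: R = v₀² sin(2θ)/g ⇒ sin 2θ = R g / v₀² = 136×9.81/38.9² = 0.8817.
2θ = arcsin(0.8817) = 61.85° or 180° − 61.85° = 118.15°.
So θ = 30.9° or θ = 59.1°.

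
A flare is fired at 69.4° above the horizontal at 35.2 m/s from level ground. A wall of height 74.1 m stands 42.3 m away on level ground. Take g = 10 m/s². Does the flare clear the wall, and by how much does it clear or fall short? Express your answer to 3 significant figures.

v_x = 35.2 cos 69.4° = 12.38 m/s; v_y0 = 35.2 sin 69.4° = 32.95 m/s.
Time to reach the wall: t = 42.3 / 12.38 = 3.417 s.
Height at that point: y = 32.95×3.417 − 5.000×3.417² = 54.21 m.
That is 74.1 − 54.21 = 19.9 m below the top of the wall, so the flare does not clear it.

No — it falls 19.9 m short of clearing the wall.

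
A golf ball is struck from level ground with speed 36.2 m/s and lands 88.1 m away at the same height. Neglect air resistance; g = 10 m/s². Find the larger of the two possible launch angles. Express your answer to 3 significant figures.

Level-ground range: R = v₀² sin(2θ)/g ⇒ sin 2θ = R g / v₀² = 88.1×10/36.2² = 0.6723.
2θ = arcsin(0.6723) = 42.24° or 180° − 42.24° = 137.76°.
So θ = 21.1° or θ = 68.9°.

68.9°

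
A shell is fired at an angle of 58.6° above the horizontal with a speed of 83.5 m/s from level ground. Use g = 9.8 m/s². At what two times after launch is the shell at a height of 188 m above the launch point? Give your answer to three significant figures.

3.46 s and 11.1 s

v_y0 = 83.5 sin 58.6° = 71.27 m/s.
Set y = v_y0 t − ½ g t² = 188: 4.900 t² − 71.27 t + 188 = 0.
t = [71.27 ± √(5079 − 3685)] / 9.8 = (71.27 ± 37.34) / 9.8, giving t = 3.46 s or t = 11.1 s.
So the shell is at 188 m at t = 3.46 s (rising) and t = 11.1 s (falling).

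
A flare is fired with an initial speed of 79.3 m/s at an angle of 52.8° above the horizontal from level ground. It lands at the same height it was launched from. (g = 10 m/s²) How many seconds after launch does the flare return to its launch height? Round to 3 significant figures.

12.6 s

Vertical component: v_y = 79.3 sin 52.8° = 63.16 m/s.
For a projectile landing at launch height, time of flight is t = 2 v_y / g = 2 × 63.16 / 10 = 12.6 s.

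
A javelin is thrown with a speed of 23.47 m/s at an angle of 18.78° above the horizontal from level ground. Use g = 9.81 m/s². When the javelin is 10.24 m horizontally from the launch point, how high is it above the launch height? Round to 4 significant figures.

2.440 m

v_x = 23.47 cos 18.78° = 22.220 m/s, v_y0 = 23.47 sin 18.78° = 7.5558 m/s.
Time to reach x = 10.24 m: t = x / v_x = 10.24 / 22.220 = 0.46085 s.
y = v_y0 t − ½ g t² = 7.5558×0.46085 − 4.905×0.46085² = 2.440 m.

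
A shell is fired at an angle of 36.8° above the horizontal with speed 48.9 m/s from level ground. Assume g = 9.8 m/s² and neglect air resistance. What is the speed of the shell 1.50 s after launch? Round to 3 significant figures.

v_x = 48.9 cos 36.8° = 39.16 m/s (constant).
v_y(t) = 48.9 sin 36.8° − g t = 29.29 − 9.8 × 1.50 = 14.59 m/s.
Speed = √(v_x² + v_y²) = √(1534 + 212.9) = 41.8 m/s.

41.8 m/s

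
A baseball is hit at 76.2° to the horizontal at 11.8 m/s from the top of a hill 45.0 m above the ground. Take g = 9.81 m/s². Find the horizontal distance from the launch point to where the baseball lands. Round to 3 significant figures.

12.4 m

Components: v_x = 11.8 cos 76.2° = 2.815 m/s, v_y = 11.8 sin 76.2° = 11.46 m/s.
Vertical: 0 = 45.0 + 11.46 t − ½(9.81) t² ⇒ 4.905 t² − 11.46 t − 45.0 = 0.
t = [11.46 + √(131.3 + 882.9)] / 9.810 = 4.415 s.
Horizontal: R = v_x · t = 2.815 × 4.415 = 12.4 m.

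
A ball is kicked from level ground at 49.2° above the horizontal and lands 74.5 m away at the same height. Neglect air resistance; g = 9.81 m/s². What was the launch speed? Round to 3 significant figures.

On level ground, R = v₀² sin(2θ) / g, so v₀ = √(R g / sin 2θ).
sin(2 × 49.2°) = 0.9893.
v₀ = √(74.5 × 9.81 / 0.9893) = √738.7 = 27.2 m/s.

27.2 m/s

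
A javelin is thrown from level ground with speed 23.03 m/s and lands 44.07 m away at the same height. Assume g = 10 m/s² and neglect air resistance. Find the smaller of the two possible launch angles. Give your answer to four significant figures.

Level-ground range: R = v₀² sin(2θ)/g ⇒ sin 2θ = R g / v₀² = 44.07×10/23.03² = 0.8309.
2θ = arcsin(0.8309) = 56.191° or 180° − 56.191° = 123.809°.
So θ = 28.10° or θ = 61.90°.

28.10°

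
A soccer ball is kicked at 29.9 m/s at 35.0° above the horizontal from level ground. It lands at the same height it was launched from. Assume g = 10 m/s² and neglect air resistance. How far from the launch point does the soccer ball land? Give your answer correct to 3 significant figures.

For level ground, R = v₀² sin(2θ) / g.
sin(2 × 35.0°) = sin 70.00° = 0.9397.
R = (29.9)² × 0.9397 / 10 = 84.0 m.

84.0 m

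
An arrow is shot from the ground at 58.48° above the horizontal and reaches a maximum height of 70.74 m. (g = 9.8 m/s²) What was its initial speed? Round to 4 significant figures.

43.68 m/s

At maximum height v_y = 0, so (v₀ sin θ)² = 2 g H.
v₀ sin 58.48° = √(2 × 9.8 × 70.74) = 37.236 m/s.
v₀ = 37.236 / sin 58.48° = 37.236 / 0.8525 = 43.68 m/s.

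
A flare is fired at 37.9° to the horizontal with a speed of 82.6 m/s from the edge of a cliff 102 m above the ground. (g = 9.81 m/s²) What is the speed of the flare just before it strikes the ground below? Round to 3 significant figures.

v_x = 82.6 cos 37.9° = 65.18 m/s is unchanged throughout.
For the vertical component, v_y² = v_y0² + 2 g h = (50.74)² + 2×9.81×102 = 4576, so |v_y| = 67.65 m/s.
Impact speed = √(v_x² + v_y²) = √(4248 + 4576) = 93.9 m/s.

93.9 m/s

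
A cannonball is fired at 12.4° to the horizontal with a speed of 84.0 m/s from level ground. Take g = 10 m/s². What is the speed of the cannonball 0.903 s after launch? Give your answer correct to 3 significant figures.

v_x = 84.0 cos 12.4° = 82.04 m/s (constant).
v_y(t) = 84.0 sin 12.4° − g t = 18.04 − 10 × 0.903 = 9.010 m/s.
Speed = √(v_x² + v_y²) = √(6731 + 81.18) = 82.5 m/s.

82.5 m/s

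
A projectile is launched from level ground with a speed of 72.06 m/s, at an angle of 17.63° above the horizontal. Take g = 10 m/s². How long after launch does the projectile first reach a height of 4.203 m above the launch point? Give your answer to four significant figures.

v_y0 = 72.06 sin 17.63° = 21.825 m/s.
Set y = v_y0 t − ½ g t² = 4.203: 5.000 t² − 21.825 t + 4.203 = 0.
t = [21.825 ± √(476.33 − 84.060)] / 10 = (21.825 ± 19.806) / 10, giving t = 0.2019 s or t = 4.163 s.
The projectile is on the way up at the first time, so t = 0.2019 s.

0.2019 s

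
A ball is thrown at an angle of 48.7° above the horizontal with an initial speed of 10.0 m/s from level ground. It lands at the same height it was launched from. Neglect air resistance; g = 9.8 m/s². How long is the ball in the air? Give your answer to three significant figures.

Vertical component: v_y = 10.0 sin 48.7° = 7.513 m/s.
For a projectile landing at launch height, time of flight is t = 2 v_y / g = 2 × 7.513 / 9.8 = 1.53 s.

1.53 s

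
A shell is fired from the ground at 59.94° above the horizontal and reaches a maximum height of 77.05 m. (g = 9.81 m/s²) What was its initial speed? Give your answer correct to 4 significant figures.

At maximum height v_y = 0, so (v₀ sin θ)² = 2 g H.
v₀ sin 59.94° = √(2 × 9.81 × 77.05) = 38.881 m/s.
v₀ = 38.881 / sin 59.94° = 38.881 / 0.8655 = 44.92 m/s.

44.92 m/s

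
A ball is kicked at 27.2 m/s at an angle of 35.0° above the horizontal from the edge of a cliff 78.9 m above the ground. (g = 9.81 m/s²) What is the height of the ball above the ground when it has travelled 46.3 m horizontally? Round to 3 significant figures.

v_x = 27.2 cos 35.0° = 22.28 m/s, v_y0 = 27.2 sin 35.0° = 15.60 m/s.
Time to reach x = 46.3 m: t = x / v_x = 46.3 / 22.28 = 2.078 s.
y = 78.9 + v_y0 t − ½ g t² = 78.9 + 15.60×2.078 − 4.905×2.078² = 90.1 m.

90.1 m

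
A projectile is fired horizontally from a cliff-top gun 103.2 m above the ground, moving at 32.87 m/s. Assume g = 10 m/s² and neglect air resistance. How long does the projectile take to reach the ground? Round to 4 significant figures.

The horizontal speed doesn't affect the fall. With v_y0 = 0, h = ½ g t².
t = √(2 × 103.2 / 10) = √20.640 = 4.543 s.

4.543 s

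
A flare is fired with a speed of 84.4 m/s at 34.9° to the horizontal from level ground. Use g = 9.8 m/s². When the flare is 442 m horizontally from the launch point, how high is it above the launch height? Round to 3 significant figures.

109 m

v_x = 84.4 cos 34.9° = 69.22 m/s, v_y0 = 84.4 sin 34.9° = 48.29 m/s.
Time to reach x = 442 m: t = x / v_x = 442 / 69.22 = 6.385 s.
y = v_y0 t − ½ g t² = 48.29×6.385 − 4.900×6.385² = 109 m.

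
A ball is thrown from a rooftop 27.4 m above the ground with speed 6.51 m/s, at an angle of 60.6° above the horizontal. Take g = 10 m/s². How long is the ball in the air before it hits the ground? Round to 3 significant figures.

2.98 s

Vertical component: v_y = 6.51 sin 60.6° = 5.672 m/s.
Taking up as positive with launch at y = 27.4 m, landing at y = 0: 0 = 27.4 + 5.672 t − ½(10) t².
Solving 5.000 t² − 5.672 t − 27.4 = 0 gives t = [5.672 + √(5.672² + 4·5.000·27.4)] / 10.00 = 2.98 s.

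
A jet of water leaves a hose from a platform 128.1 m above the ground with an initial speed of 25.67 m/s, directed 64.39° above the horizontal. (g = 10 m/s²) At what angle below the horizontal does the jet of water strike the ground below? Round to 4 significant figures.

78.73°

v_x = 25.67 cos 64.39° = 11.096 m/s.
At impact |v_y| = √(v_y0² + 2 g h) = √(23.148² + 2×10×128.1) = 55.658 m/s.
Angle below horizontal = arctan(|v_y| / v_x) = arctan(55.658 / 11.096) = 78.73°.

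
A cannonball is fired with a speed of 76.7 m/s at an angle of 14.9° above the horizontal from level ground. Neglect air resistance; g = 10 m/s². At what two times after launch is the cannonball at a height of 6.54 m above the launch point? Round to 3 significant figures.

v_y0 = 76.7 sin 14.9° = 19.72 m/s.
Set y = v_y0 t − ½ g t² = 6.54: 5.000 t² − 19.72 t + 6.54 = 0.
t = [19.72 ± √(388.9 − 130.8)] / 10 = (19.72 ± 16.07) / 10, giving t = 0.365 s or t = 3.58 s.
So the cannonball is at 6.54 m at t = 0.365 s (rising) and t = 3.58 s (falling).

0.365 s and 3.58 s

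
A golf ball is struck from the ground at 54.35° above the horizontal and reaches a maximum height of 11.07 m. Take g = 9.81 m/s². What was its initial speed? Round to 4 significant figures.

At maximum height v_y = 0, so (v₀ sin θ)² = 2 g H.
v₀ sin 54.35° = √(2 × 9.81 × 11.07) = 14.737 m/s.
v₀ = 14.737 / sin 54.35° = 14.737 / 0.8126 = 18.14 m/s.

18.14 m/s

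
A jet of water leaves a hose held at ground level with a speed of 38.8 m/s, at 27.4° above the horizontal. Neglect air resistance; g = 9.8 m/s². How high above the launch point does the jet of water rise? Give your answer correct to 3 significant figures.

Vertical component of launch velocity: v_y = 38.8 sin 27.4° = 17.86 m/s.
At the highest point the vertical velocity is zero, so v_y² = 2 g h_max.
h_max = (17.86)² / (2 × 9.8) = 319.0 / 19.60 = 16.3 m.

16.3 m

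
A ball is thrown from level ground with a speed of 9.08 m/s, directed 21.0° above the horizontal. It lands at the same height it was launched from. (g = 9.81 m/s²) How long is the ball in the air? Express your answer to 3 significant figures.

0.663 s

Vertical component: v_y = 9.08 sin 21.0° = 3.254 m/s.
For a projectile landing at launch height, time of flight is t = 2 v_y / g = 2 × 3.254 / 9.81 = 0.663 s.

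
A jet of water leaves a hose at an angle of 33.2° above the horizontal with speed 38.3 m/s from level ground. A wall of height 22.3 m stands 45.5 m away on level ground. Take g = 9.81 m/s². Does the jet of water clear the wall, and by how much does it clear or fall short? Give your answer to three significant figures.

No — it falls 2.41 m short of clearing the wall.

v_x = 38.3 cos 33.2° = 32.05 m/s; v_y0 = 38.3 sin 33.2° = 20.97 m/s.
Time to reach the wall: t = 45.5 / 32.05 = 1.420 s.
Height at that point: y = 20.97×1.420 − 4.905×1.420² = 19.89 m.
That is 22.3 − 19.89 = 2.41 m below the top of the wall, so the jet of water does not clear it.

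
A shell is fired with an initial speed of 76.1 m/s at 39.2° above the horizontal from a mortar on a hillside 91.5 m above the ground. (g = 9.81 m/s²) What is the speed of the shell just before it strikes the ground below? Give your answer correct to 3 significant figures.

v_x = 76.1 cos 39.2° = 58.97 m/s is unchanged throughout.
For the vertical component, v_y² = v_y0² + 2 g h = (48.10)² + 2×9.81×91.5 = 4109, so |v_y| = 64.10 m/s.
Impact speed = √(v_x² + v_y²) = √(3477 + 4109) = 87.1 m/s.

87.1 m/s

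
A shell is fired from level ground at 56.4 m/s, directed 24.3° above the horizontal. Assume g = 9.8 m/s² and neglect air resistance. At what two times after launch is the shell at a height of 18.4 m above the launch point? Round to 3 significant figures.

1.01 s and 3.73 s

v_y0 = 56.4 sin 24.3° = 23.21 m/s.
Set y = v_y0 t − ½ g t² = 18.4: 4.900 t² − 23.21 t + 18.4 = 0.
t = [23.21 ± √(538.7 − 360.6)] / 9.8 = (23.21 ± 13.35) / 9.8, giving t = 1.01 s or t = 3.73 s.
So the shell is at 18.4 m at t = 1.01 s (rising) and t = 3.73 s (falling).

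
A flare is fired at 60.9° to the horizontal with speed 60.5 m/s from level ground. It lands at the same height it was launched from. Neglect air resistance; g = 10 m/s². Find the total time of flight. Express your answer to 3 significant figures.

Vertical component: v_y = 60.5 sin 60.9° = 52.86 m/s.
For a projectile landing at launch height, time of flight is t = 2 v_y / g = 2 × 52.86 / 10 = 10.6 s.

10.6 s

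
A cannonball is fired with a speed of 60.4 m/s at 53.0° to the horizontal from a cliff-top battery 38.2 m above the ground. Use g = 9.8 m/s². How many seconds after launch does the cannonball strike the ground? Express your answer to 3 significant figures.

10.6 s

Vertical component: v_y = 60.4 sin 53.0° = 48.24 m/s.
Taking up as positive with launch at y = 38.2 m, landing at y = 0: 0 = 38.2 + 48.24 t − ½(9.8) t².
Solving 4.900 t² − 48.24 t − 38.2 = 0 gives t = [48.24 + √(48.24² + 4·4.900·38.2)] / 9.800 = 10.6 s.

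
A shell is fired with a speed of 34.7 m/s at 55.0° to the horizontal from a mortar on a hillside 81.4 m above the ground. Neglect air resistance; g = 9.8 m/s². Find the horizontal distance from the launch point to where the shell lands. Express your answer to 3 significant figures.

Components: v_x = 34.7 cos 55.0° = 19.90 m/s, v_y = 34.7 sin 55.0° = 28.42 m/s.
Vertical: 0 = 81.4 + 28.42 t − ½(9.8) t² ⇒ 4.900 t² − 28.42 t − 81.4 = 0.
t = [28.42 + √(807.7 + 1595)] / 9.800 = 7.902 s.
Horizontal: R = v_x · t = 19.90 × 7.902 = 157 m.

157 m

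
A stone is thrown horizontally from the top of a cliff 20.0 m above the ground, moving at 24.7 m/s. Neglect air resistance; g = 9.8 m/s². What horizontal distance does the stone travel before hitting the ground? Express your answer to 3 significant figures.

Initial vertical velocity is zero, so the fall time comes from h = ½ g t²: t = √(2 × 20.0 / 9.8) = 2.020 s.
Horizontal motion is uniform at 24.7 m/s, so x = 24.7 × 2.020 = 49.9 m.

49.9 m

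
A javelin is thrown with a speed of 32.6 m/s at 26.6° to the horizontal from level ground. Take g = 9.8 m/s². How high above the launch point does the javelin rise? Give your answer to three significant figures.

10.9 m

Vertical component of launch velocity: v_y = 32.6 sin 26.6° = 14.60 m/s.
At the highest point the vertical velocity is zero, so v_y² = 2 g h_max.
h_max = (14.60)² / (2 × 9.8) = 213.2 / 19.60 = 10.9 m.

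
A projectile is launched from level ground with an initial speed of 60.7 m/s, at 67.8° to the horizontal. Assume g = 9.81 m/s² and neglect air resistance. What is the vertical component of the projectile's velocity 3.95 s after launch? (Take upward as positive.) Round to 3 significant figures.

Initial vertical component: v_y0 = 60.7 sin 67.8° = 56.20 m/s.
v_y(t) = v_y0 − g t = 56.20 − 9.81 × 3.95 = 17.5 m/s.

17.5 m/s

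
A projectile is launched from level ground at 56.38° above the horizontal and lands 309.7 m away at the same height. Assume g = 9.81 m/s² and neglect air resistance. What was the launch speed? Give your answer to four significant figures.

On level ground, R = v₀² sin(2θ) / g, so v₀ = √(R g / sin 2θ).
sin(2 × 56.38°) = 0.9221.
v₀ = √(309.7 × 9.81 / 0.9221) = √3294.8 = 57.40 m/s.

57.40 m/s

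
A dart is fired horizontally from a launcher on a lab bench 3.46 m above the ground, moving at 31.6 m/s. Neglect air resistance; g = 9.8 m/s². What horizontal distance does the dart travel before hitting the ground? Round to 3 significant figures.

Initial vertical velocity is zero, so the fall time comes from h = ½ g t²: t = √(2 × 3.46 / 9.8) = 0.8403 s.
Horizontal motion is uniform at 31.6 m/s, so x = 31.6 × 0.8403 = 26.6 m.

26.6 m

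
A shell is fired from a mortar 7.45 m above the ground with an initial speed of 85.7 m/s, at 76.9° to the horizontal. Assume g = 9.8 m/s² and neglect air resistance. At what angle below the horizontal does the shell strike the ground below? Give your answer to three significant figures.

v_x = 85.7 cos 76.9° = 19.42 m/s.
At impact |v_y| = √(v_y0² + 2 g h) = √(83.47² + 2×9.8×7.45) = 84.34 m/s.
Angle below horizontal = arctan(|v_y| / v_x) = arctan(84.34 / 19.42) = 77.0°.

77.0°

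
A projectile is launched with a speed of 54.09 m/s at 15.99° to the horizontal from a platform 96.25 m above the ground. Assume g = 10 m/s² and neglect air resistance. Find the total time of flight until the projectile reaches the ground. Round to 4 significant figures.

Vertical component: v_y = 54.09 sin 15.99° = 14.900 m/s.
Taking up as positive with launch at y = 96.25 m, landing at y = 0: 0 = 96.25 + 14.900 t − ½(10) t².
Solving 5.000 t² − 14.900 t − 96.25 = 0 gives t = [14.900 + √(14.900² + 4·5.000·96.25)] / 10.00 = 6.124 s.

6.124 s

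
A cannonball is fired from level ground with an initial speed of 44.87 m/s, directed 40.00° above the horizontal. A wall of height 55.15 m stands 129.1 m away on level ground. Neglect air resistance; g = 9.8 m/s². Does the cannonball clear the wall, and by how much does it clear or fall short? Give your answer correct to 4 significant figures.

v_x = 44.87 cos 40.00° = 34.372 m/s; v_y0 = 44.87 sin 40.00° = 28.842 m/s.
Time to reach the wall: t = 129.1 / 34.372 = 3.7560 s.
Height at that point: y = 28.842×3.7560 − 4.900×3.7560² = 39.204 m.
That is 55.15 − 39.204 = 15.95 m below the top of the wall, so the cannonball does not clear it.

No — it falls 15.95 m short of clearing the wall.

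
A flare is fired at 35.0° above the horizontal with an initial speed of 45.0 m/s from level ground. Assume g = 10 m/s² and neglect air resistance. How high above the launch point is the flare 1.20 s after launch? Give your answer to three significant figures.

23.8 m

v_y0 = 45.0 sin 35.0° = 25.81 m/s.
y(t) = v_y0 t − ½ g t² = 25.81×1.20 − 5.000×1.20² = 23.8 m.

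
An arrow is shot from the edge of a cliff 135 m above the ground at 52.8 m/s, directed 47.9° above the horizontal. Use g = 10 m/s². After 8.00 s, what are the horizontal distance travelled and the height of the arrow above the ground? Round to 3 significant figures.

v_x = 52.8 cos 47.9° = 35.40 m/s; v_y0 = 52.8 sin 47.9° = 39.18 m/s.
x = v_x t = 35.40 × 8.00 = 283 m.
y = 135 + v_y0 t − ½ g t² = 128 m.

x = 283 m, y = 128 m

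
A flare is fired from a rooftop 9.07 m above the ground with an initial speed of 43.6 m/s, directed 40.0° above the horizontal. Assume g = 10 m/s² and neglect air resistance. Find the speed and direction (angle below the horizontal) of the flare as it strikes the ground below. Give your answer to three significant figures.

45.6 m/s at 43.0° below the horizontal

v_x = 43.6 cos 40.0° = 33.40 m/s (constant).
|v_y| at impact = √((28.03)² + 2×10×9.07) = 31.10 m/s.
Speed = √(33.40² + 31.10²) = 45.6 m/s; angle = arctan(31.10/33.40) = 43.0° below horizontal.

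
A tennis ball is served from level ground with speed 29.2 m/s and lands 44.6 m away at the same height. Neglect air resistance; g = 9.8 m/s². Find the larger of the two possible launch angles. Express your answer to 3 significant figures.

Level-ground range: R = v₀² sin(2θ)/g ⇒ sin 2θ = R g / v₀² = 44.6×9.8/29.2² = 0.5126.
2θ = arcsin(0.5126) = 30.84° or 180° − 30.84° = 149.16°.
So θ = 15.4° or θ = 74.6°.

74.6°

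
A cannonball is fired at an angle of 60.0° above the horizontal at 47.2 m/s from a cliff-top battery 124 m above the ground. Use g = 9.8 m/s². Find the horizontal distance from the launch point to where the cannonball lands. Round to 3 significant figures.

253 m

Components: v_x = 47.2 cos 60.0° = 23.60 m/s, v_y = 47.2 sin 60.0° = 40.88 m/s.
Vertical: 0 = 124 + 40.88 t − ½(9.8) t² ⇒ 4.900 t² − 40.88 t − 124 = 0.
t = [40.88 + √(1671 + 2430)] / 9.800 = 10.71 s.
Horizontal: R = v_x · t = 23.60 × 10.71 = 253 m.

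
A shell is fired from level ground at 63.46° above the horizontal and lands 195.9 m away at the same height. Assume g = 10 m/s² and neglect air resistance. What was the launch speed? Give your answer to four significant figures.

On level ground, R = v₀² sin(2θ) / g, so v₀ = √(R g / sin 2θ).
sin(2 × 63.46°) = 0.7995.
v₀ = √(195.9 × 10 / 0.7995) = √2450.3 = 49.50 m/s.

49.50 m/s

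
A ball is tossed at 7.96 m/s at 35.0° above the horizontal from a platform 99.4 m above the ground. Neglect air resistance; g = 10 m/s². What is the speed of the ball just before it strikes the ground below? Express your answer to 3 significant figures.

45.3 m/s

v_x = 7.96 cos 35.0° = 6.520 m/s is unchanged throughout.
For the vertical component, v_y² = v_y0² + 2 g h = (4.566)² + 2×10×99.4 = 2009, so |v_y| = 44.82 m/s.
Impact speed = √(v_x² + v_y²) = √(42.51 + 2009) = 45.3 m/s.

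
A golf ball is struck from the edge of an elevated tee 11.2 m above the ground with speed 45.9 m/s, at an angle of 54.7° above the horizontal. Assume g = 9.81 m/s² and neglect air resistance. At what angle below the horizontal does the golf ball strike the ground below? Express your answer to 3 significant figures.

56.6°

v_x = 45.9 cos 54.7° = 26.52 m/s.
At impact |v_y| = √(v_y0² + 2 g h) = √(37.46² + 2×9.81×11.2) = 40.29 m/s.
Angle below horizontal = arctan(|v_y| / v_x) = arctan(40.29 / 26.52) = 56.6°.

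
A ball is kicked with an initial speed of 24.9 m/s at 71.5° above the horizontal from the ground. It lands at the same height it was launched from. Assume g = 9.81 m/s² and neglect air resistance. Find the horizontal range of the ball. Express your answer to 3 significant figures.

38.0 m

Components: v_x = 24.9 cos 71.5° = 7.901 m/s, v_y = 24.9 sin 71.5° = 23.61 m/s.
Time of flight (same landing height): t = 2 v_y / g = 2 × 23.61 / 9.81 = 4.813 s.
Range: R = v_x · t = 7.901 × 4.813 = 38.0 m.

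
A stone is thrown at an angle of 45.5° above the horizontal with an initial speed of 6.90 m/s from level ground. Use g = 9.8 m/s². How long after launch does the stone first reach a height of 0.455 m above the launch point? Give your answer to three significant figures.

0.103 s

v_y0 = 6.90 sin 45.5° = 4.921 m/s.
Set y = v_y0 t − ½ g t² = 0.455: 4.900 t² − 4.921 t + 0.455 = 0.
t = [4.921 ± √(24.22 − 8.918)] / 9.8 = (4.921 ± 3.912) / 9.8, giving t = 0.103 s or t = 0.901 s.
The stone is on the way up at the first time, so t = 0.103 s.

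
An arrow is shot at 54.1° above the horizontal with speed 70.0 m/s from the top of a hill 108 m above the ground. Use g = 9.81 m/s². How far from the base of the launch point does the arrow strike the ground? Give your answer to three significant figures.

543 m

Components: v_x = 70.0 cos 54.1° = 41.05 m/s, v_y = 70.0 sin 54.1° = 56.70 m/s.
Vertical: 0 = 108 + 56.70 t − ½(9.81) t² ⇒ 4.905 t² − 56.70 t − 108 = 0.
t = [56.70 + √(3215 + 2119)] / 9.810 = 13.22 s.
Horizontal: R = v_x · t = 41.05 × 13.22 = 543 m.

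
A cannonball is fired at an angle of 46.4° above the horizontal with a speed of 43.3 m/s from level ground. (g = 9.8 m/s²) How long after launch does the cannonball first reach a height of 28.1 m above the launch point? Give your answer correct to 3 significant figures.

1.08 s

v_y0 = 43.3 sin 46.4° = 31.36 m/s.
Set y = v_y0 t − ½ g t² = 28.1: 4.900 t² − 31.36 t + 28.1 = 0.
t = [31.36 ± √(983.4 − 550.8)] / 9.8 = (31.36 ± 20.80) / 9.8, giving t = 1.08 s or t = 5.32 s.
The cannonball is on the way up at the first time, so t = 1.08 s.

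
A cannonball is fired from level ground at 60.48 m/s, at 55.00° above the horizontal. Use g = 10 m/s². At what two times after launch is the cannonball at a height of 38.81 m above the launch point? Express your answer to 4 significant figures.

0.8576 s and 9.051 s

v_y0 = 60.48 sin 55.00° = 49.542 m/s.
Set y = v_y0 t − ½ g t² = 38.81: 5.000 t² − 49.542 t + 38.81 = 0.
t = [49.542 ± √(2454.4 − 776.20)] / 10 = (49.542 ± 40.966) / 10, giving t = 0.8576 s or t = 9.051 s.
So the cannonball is at 38.81 m at t = 0.8576 s (rising) and t = 9.051 s (falling).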